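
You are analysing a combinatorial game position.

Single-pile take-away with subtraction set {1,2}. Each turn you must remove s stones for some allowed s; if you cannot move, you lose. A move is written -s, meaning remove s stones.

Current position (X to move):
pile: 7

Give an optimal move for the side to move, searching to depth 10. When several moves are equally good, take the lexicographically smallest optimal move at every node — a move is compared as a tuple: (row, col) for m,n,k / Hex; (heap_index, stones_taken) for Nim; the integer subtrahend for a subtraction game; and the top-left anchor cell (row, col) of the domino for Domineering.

ply 1, X at 7 | -1=+1→6*; -2=-1→5
ply 2, O at 6 | -1=-1→5*; -2=-1→4
ply 3, X at 5 | -1=-1→4; -2=+1→3*
ply 4, O at 3 | -1=-1→2*; -2=-1→1
ply 5, X at 2 | -1=-1→1; -2=+1→0*
ply 6: 0 is terminal -1 (O); from 7 depth 10

X's best at [7]: -1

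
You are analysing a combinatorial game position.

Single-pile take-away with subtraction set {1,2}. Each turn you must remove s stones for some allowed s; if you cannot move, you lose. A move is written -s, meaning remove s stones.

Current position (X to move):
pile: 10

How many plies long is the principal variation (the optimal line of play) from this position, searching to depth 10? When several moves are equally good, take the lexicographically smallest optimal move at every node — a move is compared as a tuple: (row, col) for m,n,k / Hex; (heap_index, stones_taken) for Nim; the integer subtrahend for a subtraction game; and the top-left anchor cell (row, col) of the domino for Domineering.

p1 X@[10]: -1[9]+1* -2[8]-1
p2 O@[9]: -1[8]-1* -2[7]-1
p3 X@[8]: -1[7]-1 -2[6]+1*
p4 O@[6]: -1[5]-1* -2[4]-1
p5 X@[5]: -1[4]-1 -2[3]+1*
p6 O@[3]: -1[2]-1* -2[1]-1
p7 X@[2]: -1[1]-1 -2[0]+1*
p8 O@[0] terminal -1; root [10] d10

PV length from [10]: 7 plies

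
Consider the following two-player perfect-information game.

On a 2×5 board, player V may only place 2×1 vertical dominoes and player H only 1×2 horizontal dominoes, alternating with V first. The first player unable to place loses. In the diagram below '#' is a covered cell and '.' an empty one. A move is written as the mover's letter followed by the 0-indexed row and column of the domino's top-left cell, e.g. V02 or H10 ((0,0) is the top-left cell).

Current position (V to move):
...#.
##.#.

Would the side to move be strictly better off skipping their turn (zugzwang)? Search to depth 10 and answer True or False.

zugzwang(...#./##.#., V) = False

p1 V@[...#./##.#.]: V02[..##./####.]+1* V04[...##/##.##]-1
p2 H@[..##./####.]: H00[####./####.]-1*
p3 V@[####./####.]: V04[#####/#####]+1*
p4 H@[#####/#####] terminal -1; root [...#./##.#.] d10
suppose V passes — search the same position with H to move:
pass> p1 H@[...#./##.#.]: H00[##.#./##.#.]-1* H01[.###./##.#.]-1
pass> p2 V@[##.#./##.#.]: V02[####./####.]+1* V04[##.##/##.##]+1
pass> p3 H@[####./####.] terminal -1; root [...#./##.#.] d10
for V: play +1, pass +1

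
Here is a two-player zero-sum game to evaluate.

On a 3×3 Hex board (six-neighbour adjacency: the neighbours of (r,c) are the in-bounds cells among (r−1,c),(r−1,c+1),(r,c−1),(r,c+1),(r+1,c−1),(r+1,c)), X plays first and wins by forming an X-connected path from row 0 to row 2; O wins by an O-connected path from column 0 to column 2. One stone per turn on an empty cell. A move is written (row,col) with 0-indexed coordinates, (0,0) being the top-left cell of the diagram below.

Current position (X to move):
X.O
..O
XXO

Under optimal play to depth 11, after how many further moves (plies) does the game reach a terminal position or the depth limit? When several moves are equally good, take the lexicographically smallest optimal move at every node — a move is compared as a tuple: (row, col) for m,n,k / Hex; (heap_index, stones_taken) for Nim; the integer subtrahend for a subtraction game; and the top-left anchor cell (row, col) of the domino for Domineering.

PV length from [X.O/..O/XXO]: 3 plies

p1 X@[X.O/..O/XXO]: (0,1)[XXO/..O/XXO]+1* (1,0)[X.O/X.O/XXO]+1 (1,1)[X.O/.XO/XXO]+1
p2 O@[XXO/..O/XXO]: (1,0)[XXO/O.O/XXO]-1* (1,1)[XXO/.OO/XXO]-1
p3 X@[XXO/O.O/XXO]: (1,1)[XXO/OXO/XXO]+1*
p4 O@[XXO/OXO/XXO] terminal -1; root [X.O/..O/XXO] d11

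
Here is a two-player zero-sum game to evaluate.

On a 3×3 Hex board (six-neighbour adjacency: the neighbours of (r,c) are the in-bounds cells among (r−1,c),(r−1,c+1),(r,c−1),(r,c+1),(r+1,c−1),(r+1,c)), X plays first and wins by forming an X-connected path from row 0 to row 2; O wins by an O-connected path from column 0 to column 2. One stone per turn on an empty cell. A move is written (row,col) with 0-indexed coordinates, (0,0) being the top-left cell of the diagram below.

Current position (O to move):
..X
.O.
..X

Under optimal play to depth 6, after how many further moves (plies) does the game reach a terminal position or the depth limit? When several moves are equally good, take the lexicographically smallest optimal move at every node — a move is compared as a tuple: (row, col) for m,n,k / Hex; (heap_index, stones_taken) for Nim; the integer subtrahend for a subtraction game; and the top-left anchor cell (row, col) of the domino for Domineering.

PV length from [..X/.O./..X]: 5 plies

p1 O@[..X/.O./..X]: (0,0)[O.X/.O./..X]-1 (0,1)[.OX/.O./..X]-1 (1,0)[..X/OO./..X]-1 (1,2)[..X/.OO/..X]+1* (2,0)[..X/.O./O.X]-1 (2,1)[..X/.O./.OX]-1
p2 X@[..X/.OO/..X]: (0,0)[X.X/.OO/..X]-1* (0,1)[.XX/.OO/..X]-1 (1,0)[..X/XOO/..X]-1 (2,0)[..X/.OO/X.X]-1 (2,1)[..X/.OO/.XX]-1
p3 O@[X.X/.OO/..X]: (0,1)[XOX/.OO/..X]+1* (1,0)[X.X/OOO/..X]+1 (2,0)[X.X/.OO/O.X]+1 (2,1)[X.X/.OO/.OX]+1
p4 X@[XOX/.OO/..X]: (1,0)[XOX/XOO/..X]-1* (2,0)[XOX/.OO/X.X]-1 (2,1)[XOX/.OO/.XX]-1
p5 O@[XOX/XOO/..X]: (2,0)[XOX/XOO/O.X]+1* (2,1)[XOX/XOO/.OX]-1
p6 X@[XOX/XOO/O.X] terminal -1; root [..X/.O./..X] d6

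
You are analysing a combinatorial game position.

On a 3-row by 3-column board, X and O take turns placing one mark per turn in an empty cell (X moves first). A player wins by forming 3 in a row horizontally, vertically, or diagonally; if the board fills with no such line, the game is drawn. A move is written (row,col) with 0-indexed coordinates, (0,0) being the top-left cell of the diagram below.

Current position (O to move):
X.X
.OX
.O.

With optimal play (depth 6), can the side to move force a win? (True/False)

[X.X/.OX/.O.] O move#1: (0,1):+1/XOX/.OX/.O.*, (1,0):-1/X.X/OOX/.O., (2,0):-1/X.X/.OX/OO., (2,2):-1/X.X/.OX/.OO
[XOX/.OX/.O.] end (terminal -1, X#2); searched X.X/.OX/.O. to 6

O winning at [X.X/.OX/.O.]: True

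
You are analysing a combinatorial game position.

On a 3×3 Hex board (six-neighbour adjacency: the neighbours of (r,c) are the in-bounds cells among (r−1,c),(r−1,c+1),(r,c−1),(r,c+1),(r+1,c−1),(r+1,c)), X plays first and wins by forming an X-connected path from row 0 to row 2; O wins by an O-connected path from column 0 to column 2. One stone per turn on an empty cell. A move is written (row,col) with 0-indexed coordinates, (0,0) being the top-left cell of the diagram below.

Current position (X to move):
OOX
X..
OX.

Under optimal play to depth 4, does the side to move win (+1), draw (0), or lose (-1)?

ply 1, X at OOX/X../OX. | (1,1)=+1→OOX/XX./OX.*; (1,2)=+1→OOX/X.X/OX.; (2,2)=+1→OOX/X../OXX
ply 2: OOX/XX./OX. is terminal -1 (O); from OOX/X../OX. depth 4

value(OOX/X../OX., X) = +1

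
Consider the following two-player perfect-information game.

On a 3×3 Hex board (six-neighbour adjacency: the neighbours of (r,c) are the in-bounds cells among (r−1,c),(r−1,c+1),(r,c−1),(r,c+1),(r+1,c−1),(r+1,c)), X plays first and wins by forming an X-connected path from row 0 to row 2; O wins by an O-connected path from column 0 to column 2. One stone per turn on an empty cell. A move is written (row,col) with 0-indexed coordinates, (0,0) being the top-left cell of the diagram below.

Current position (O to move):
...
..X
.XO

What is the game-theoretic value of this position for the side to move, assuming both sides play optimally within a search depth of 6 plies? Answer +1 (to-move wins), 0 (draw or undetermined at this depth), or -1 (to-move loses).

ply 1, O at .../..X/.XO | (0,0)=-1→O../..X/.XO*; (0,1)=-1→.O./..X/.XO; (0,2)=-1→..O/..X/.XO; (1,0)=-1→.../O.X/.XO; (1,1)=-1→.../.OX/.XO; (2,0)=-1→.../..X/OXO
ply 2, X at O../..X/.XO | (0,1)=+1→OX./..X/.XO*; (0,2)=+1→O.X/..X/.XO; (1,0)=+1→O../X.X/.XO; (1,1)=+1→O../.XX/.XO; (2,0)=+1→O../..X/XXO
ply 3, O at OX./..X/.XO | (0,2)=-1→OXO/..X/.XO*; (1,0)=-1→OX./O.X/.XO; (1,1)=-1→OX./.OX/.XO; (2,0)=-1→OX./..X/OXO
ply 4, X at OXO/..X/.XO | (1,0)=+1→OXO/X.X/.XO*; (1,1)=+1→OXO/.XX/.XO; (2,0)=+1→OXO/..X/XXO
ply 5, O at OXO/X.X/.XO | (1,1)=-1→OXO/XOX/.XO*; (2,0)=-1→OXO/X.X/OXO
ply 6, X at OXO/XOX/.XO | (2,0)=+1→OXO/XOX/XXO*
ply 7: OXO/XOX/XXO is terminal -1 (O); from .../..X/.XO depth 6

value(.../..X/.XO, O) = -1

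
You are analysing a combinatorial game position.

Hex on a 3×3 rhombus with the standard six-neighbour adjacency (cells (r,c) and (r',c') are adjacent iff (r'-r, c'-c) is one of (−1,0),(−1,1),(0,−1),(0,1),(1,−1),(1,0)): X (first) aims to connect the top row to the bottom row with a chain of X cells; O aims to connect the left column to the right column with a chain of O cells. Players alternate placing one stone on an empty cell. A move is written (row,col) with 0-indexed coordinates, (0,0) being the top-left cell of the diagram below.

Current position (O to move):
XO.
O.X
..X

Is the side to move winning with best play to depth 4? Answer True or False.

O winning at [XO./O.X/..X]: True

[XO./O.X/..X] O move#1: (0,2):+1/XOO/O.X/..X*, (1,1):-1/XO./OOX/..X, (2,0):-1/XO./O.X/O.X, (2,1):-1/XO./O.X/.OX
[XOO/O.X/..X] end (terminal -1, X#2); searched XO./O.X/..X to 4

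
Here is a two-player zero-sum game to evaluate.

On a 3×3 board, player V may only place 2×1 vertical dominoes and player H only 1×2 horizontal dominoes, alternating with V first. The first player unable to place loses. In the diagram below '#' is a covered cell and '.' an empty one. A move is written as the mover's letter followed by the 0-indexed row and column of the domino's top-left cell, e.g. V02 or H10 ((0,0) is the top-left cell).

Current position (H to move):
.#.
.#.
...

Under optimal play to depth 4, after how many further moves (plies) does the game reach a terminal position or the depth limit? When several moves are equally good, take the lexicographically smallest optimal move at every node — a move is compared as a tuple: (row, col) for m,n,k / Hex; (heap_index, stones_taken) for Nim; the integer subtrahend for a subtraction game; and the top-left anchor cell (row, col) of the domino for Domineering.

PV length from [.#./.#./...]: 2 plies

ply 1, H at .#./.#./... | H20=-1→.#./.#./##.*; H21=-1→.#./.#./.##
ply 2, V at .#./.#./##. | V00=+1→##./##./##.*; V02=+1→.##/.##/##.; V12=+1→.#./.##/###
ply 3: ##./##./##. is terminal -1 (H); from .#./.#./... depth 4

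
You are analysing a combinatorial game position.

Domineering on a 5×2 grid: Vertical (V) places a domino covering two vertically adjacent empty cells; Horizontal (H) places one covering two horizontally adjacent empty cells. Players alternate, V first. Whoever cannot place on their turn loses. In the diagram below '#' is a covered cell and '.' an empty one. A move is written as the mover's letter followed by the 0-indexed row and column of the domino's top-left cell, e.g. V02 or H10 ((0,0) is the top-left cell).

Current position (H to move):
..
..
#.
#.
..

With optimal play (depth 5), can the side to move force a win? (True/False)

H winning at [../../#./#./..]: True

p1 H@[../../#./#./..]: H00[##/../#./#./..]+1* H10[../##/#./#./..]+1 H40[../../#./#./##]-1
p2 V@[##/../#./#./..]: V11[##/.#/##/#./..]-1* V21[##/../##/##/..]-1 V31[##/../#./##/.#]-1
p3 H@[##/.#/##/#./..]: H40[##/.#/##/#./##]+1*
p4 V@[##/.#/##/#./##] terminal -1; root [../../#./#./..] d5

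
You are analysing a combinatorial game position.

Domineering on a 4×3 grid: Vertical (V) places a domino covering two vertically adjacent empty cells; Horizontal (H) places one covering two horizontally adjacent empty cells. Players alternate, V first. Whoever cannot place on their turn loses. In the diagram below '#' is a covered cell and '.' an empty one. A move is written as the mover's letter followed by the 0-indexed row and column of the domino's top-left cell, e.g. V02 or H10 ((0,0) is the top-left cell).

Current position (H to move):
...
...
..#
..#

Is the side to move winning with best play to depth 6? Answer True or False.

H winning at [.../.../..#/..#]: False

p1 H@[.../.../..#/..#]: H00[##./.../..#/..#]-1* H01[.##/.../..#/..#]-1 H10[.../##./..#/..#]-1 H11[.../.##/..#/..#]-1 H20[.../.../###/..#]-1 H30[.../.../..#/###]-1
p2 V@[##./.../..#/..#]: V02[###/..#/..#/..#]-1 V10[##./#../#.#/..#]+1* V11[##./.#./.##/..#]+1 V20[##./.../#.#/#.#]+1 V21[##./.../.##/.##]+1
p3 H@[##./#../#.#/..#]: H11[##./###/#.#/..#]-1* H30[##./#../#.#/###]-1
p4 V@[##./###/#.#/..#]: V21[##./###/###/.##]+1*
p5 H@[##./###/###/.##] terminal -1; root [.../.../..#/..#] d6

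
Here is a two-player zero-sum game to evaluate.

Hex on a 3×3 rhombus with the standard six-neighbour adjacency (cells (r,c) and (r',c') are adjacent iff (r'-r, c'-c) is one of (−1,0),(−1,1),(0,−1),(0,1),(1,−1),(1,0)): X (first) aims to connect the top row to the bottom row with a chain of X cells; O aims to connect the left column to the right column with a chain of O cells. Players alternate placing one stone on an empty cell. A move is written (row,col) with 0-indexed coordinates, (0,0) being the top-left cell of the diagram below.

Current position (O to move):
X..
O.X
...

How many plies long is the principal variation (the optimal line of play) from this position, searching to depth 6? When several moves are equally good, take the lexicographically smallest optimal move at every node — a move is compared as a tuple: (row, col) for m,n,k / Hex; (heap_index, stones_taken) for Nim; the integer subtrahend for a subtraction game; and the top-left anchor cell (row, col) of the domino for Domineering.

ply 1, O at X../O.X/... | (0,1)=-1→XO./O.X/...; (0,2)=+1→X.O/O.X/...*; (1,1)=-1→X../OOX/...; (2,0)=-1→X../O.X/O..; (2,1)=-1→X../O.X/.O.; (2,2)=-1→X../O.X/..O
ply 2, X at X.O/O.X/... | (0,1)=-1→XXO/O.X/...*; (1,1)=-1→X.O/OXX/...; (2,0)=-1→X.O/O.X/X..; (2,1)=-1→X.O/O.X/.X.; (2,2)=-1→X.O/O.X/..X
ply 3, O at XXO/O.X/... | (1,1)=+1→XXO/OOX/...*; (2,0)=-1→XXO/O.X/O..; (2,1)=-1→XXO/O.X/.O.; (2,2)=-1→XXO/O.X/..O
ply 4: XXO/OOX/... is terminal -1 (X); from X../O.X/... depth 6

PV length from [X../O.X/...]: 3 plies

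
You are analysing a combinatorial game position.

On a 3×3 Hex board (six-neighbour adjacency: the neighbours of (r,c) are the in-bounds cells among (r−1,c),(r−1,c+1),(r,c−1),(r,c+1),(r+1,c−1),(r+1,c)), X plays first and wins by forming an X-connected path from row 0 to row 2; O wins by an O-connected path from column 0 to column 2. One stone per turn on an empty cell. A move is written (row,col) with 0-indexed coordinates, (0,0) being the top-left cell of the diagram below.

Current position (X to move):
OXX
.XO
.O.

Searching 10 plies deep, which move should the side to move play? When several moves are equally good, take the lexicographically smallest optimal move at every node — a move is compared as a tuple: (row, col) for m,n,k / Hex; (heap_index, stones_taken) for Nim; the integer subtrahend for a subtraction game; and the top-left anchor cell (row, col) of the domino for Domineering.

ply 1, X at OXX/.XO/.O. | (1,0)=-1→OXX/XXO/.O.; (2,0)=+1→OXX/.XO/XO.*; (2,2)=-1→OXX/.XO/.OX
ply 2: OXX/.XO/XO. is terminal -1 (O); from OXX/.XO/.O. depth 10

X's best at [OXX/.XO/.O.]: (2,0)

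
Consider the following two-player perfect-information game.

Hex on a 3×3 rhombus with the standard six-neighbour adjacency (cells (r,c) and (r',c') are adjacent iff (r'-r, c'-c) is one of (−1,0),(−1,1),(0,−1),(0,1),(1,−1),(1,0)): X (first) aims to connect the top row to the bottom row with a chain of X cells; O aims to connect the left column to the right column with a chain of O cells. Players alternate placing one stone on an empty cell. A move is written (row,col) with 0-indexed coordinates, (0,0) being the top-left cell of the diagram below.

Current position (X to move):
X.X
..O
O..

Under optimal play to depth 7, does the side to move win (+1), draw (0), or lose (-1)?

value(X.X/..O/O.., X) = -1

p1 X@[X.X/..O/O..]: (0,1)[XXX/..O/O..]-1* (1,0)[X.X/X.O/O..]-1 (1,1)[X.X/.XO/O..]-1 (2,1)[X.X/..O/OX.]-1 (2,2)[X.X/..O/O.X]-1
p2 O@[XXX/..O/O..]: (1,0)[XXX/O.O/O..]+1* (1,1)[XXX/.OO/O..]+1 (2,1)[XXX/..O/OO.]+1 (2,2)[XXX/..O/O.O]+1
p3 X@[XXX/O.O/O..]: (1,1)[XXX/OXO/O..]-1* (2,1)[XXX/O.O/OX.]-1 (2,2)[XXX/O.O/O.X]-1
p4 O@[XXX/OXO/O..]: (2,1)[XXX/OXO/OO.]+1* (2,2)[XXX/OXO/O.O]-1
p5 X@[XXX/OXO/OO.] terminal -1; root [X.X/..O/O..] d7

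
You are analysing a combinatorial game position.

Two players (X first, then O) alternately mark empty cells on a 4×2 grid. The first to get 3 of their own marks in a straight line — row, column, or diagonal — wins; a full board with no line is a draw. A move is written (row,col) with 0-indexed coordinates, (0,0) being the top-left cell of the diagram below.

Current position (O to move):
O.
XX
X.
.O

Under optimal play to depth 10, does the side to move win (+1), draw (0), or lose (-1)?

value(O./XX/X./.O, O) = 0

ply 1, O at O./XX/X./.O | (0,1)=-1→OO/XX/X./.O; (2,1)=-1→O./XX/XO/.O; (3,0)=+0→O./XX/X./OO*
ply 2, X at O./XX/X./OO | (0,1)=+0→OX/XX/X./OO*; (2,1)=+0→O./XX/XX/OO
ply 3, O at OX/XX/X./OO | (2,1)=+0→OX/XX/XO/OO*
ply 4: OX/XX/XO/OO is terminal +0 (X); from O./XX/X./.O depth 10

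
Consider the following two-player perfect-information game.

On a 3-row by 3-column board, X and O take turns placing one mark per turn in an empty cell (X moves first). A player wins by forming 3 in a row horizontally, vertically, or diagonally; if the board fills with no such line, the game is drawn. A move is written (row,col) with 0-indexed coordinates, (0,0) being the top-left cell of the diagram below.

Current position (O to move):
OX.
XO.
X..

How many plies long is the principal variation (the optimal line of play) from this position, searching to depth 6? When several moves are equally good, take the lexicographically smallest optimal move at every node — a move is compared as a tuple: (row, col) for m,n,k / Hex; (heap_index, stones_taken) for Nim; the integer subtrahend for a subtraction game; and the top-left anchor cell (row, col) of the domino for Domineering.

PV length from [OX./XO./X..]: 1 ply

ply 1, O at OX./XO./X.. | (0,2)=+0→OXO/XO./X..; (1,2)=+0→OX./XOO/X..; (2,1)=+0→OX./XO./XO.; (2,2)=+1→OX./XO./X.O*
ply 2: OX./XO./X.O is terminal -1 (X); from OX./XO./X.. depth 6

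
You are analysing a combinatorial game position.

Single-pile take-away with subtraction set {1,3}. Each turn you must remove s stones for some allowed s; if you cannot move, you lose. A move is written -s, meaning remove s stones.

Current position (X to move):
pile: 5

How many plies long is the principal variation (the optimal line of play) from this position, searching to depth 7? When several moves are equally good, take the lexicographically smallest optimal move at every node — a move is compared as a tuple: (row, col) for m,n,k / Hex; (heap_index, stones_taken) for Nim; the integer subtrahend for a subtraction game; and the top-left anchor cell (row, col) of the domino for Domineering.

ply 1, X at 5 | -1=+1→4*; -3=+1→2
ply 2, O at 4 | -1=-1→3*; -3=-1→1
ply 3, X at 3 | -1=+1→2*; -3=+1→0
ply 4, O at 2 | -1=-1→1*
ply 5, X at 1 | -1=+1→0*
ply 6: 0 is terminal -1 (O); from 5 depth 7

PV length from [5]: 5 plies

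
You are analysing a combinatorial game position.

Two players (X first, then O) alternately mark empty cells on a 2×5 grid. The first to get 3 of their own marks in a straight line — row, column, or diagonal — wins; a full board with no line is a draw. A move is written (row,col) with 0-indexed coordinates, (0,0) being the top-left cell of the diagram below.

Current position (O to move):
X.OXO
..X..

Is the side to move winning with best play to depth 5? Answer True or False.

[X.OXO/..X..] O move#1: (0,1):-1/XOOXO/..X.., (1,0):-1/X.OXO/O.X.., (1,1):+0/X.OXO/.OX..*, (1,3):+0/X.OXO/..XO., (1,4):-1/X.OXO/..X.O
[X.OXO/.OX..] X move#2: (0,1):+0/XXOXO/.OX..*, (1,0):+0/X.OXO/XOX.., (1,3):+0/X.OXO/.OXX., (1,4):+0/X.OXO/.OX.X
[XXOXO/.OX..] O move#3: (1,0):+0/XXOXO/OOX..*, (1,3):+0/XXOXO/.OXO., (1,4):+0/XXOXO/.OX.O
[XXOXO/OOX..] X move#4: (1,3):+0/XXOXO/OOXX.*, (1,4):+0/XXOXO/OOX.X
[XXOXO/OOXX.] O move#5: (1,4):+0/XXOXO/OOXXO*
[XXOXO/OOXXO] end (terminal +0, X#6); searched X.OXO/..X.. to 5

O winning at [X.OXO/..X..]: False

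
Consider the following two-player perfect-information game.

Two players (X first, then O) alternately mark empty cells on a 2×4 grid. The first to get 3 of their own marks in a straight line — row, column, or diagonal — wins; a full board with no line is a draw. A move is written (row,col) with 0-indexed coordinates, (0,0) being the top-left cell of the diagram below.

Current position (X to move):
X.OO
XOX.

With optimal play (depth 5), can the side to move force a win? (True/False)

p1 X@[X.OO/XOX.]: (0,1)[XXOO/XOX.]+0* (1,3)[X.OO/XOXX]-1
p2 O@[XXOO/XOX.]: (1,3)[XXOO/XOXO]+0*
p3 X@[XXOO/XOXO] terminal +0; root [X.OO/XOX.] d5

X winning at [X.OO/XOX.]: False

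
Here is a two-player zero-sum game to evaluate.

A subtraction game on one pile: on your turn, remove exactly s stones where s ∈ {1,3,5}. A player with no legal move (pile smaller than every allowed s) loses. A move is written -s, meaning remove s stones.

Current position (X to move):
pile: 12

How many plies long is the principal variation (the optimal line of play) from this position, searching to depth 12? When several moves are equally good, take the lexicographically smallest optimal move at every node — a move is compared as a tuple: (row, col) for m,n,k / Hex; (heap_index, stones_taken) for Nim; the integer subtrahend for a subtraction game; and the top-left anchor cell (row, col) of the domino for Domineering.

ply 1, X at 12 | -1=-1→11*; -3=-1→9; -5=-1→7
ply 2, O at 11 | -1=+1→10*; -3=+1→8; -5=+1→6
ply 3, X at 10 | -1=-1→9*; -3=-1→7; -5=-1→5
ply 4, O at 9 | -1=+1→8*; -3=+1→6; -5=+1→4
ply 5, X at 8 | -1=-1→7*; -3=-1→5; -5=-1→3
ply 6, O at 7 | -1=+1→6*; -3=+1→4; -5=+1→2
ply 7, X at 6 | -1=-1→5*; -3=-1→3; -5=-1→1
ply 8, O at 5 | -1=+1→4*; -3=+1→2; -5=+1→0
ply 9, X at 4 | -1=-1→3*; -3=-1→1
ply 10, O at 3 | -1=+1→2*; -3=+1→0
ply 11, X at 2 | -1=-1→1*
ply 12, O at 1 | -1=+1→0*
ply 13: 0 is terminal -1 (X); from 12 depth 12

PV length from [12]: 12 plies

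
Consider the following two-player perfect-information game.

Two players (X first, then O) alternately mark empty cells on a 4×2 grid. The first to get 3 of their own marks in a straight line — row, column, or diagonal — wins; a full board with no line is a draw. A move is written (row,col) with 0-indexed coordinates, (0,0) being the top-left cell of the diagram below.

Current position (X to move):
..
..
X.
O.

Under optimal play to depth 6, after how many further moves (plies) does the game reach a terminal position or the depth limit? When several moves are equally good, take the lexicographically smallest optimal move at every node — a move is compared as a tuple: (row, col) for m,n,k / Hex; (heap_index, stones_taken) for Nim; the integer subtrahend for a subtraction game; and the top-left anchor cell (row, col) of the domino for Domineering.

ply 1, X at ../../X./O. | (0,0)=+0→X./../X./O.*; (0,1)=+0→.X/../X./O.; (1,0)=+0→../X./X./O.; (1,1)=+0→../.X/X./O.; (2,1)=+0→../../XX/O.; (3,1)=+0→../../X./OX
ply 2, O at X./../X./O. | (0,1)=-1→XO/../X./O.; (1,0)=+0→X./O./X./O.*; (1,1)=-1→X./.O/X./O.; (2,1)=-1→X./../XO/O.; (3,1)=-1→X./../X./OO
ply 3, X at X./O./X./O. | (0,1)=+0→XX/O./X./O.*; (1,1)=+0→X./OX/X./O.; (2,1)=+0→X./O./XX/O.; (3,1)=+0→X./O./X./OX
ply 4, O at XX/O./X./O. | (1,1)=+0→XX/OO/X./O.*; (2,1)=+0→XX/O./XO/O.; (3,1)=+0→XX/O./X./OO
ply 5, X at XX/OO/X./O. | (2,1)=+0→XX/OO/XX/O.*; (3,1)=+0→XX/OO/X./OX
ply 6, O at XX/OO/XX/O. | (3,1)=+0→XX/OO/XX/OO*
ply 7: XX/OO/XX/OO is terminal +0 (X); from ../../X./O. depth 6

PV length from [../../X./O.]: 6 plies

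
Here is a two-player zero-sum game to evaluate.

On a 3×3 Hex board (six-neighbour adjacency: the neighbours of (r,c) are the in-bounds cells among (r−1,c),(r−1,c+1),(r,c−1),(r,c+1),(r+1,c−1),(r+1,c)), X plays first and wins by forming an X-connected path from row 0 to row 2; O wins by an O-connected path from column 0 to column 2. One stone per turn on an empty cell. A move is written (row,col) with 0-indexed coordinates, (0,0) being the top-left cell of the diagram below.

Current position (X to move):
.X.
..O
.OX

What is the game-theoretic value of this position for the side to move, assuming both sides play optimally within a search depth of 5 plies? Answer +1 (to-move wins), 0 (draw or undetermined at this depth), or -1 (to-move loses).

value(.X./..O/.OX, X) = +1

[.X./..O/.OX] X move#1: (0,0):-1/XX./..O/.OX, (0,2):-1/.XX/..O/.OX, (1,0):-1/.X./X.O/.OX, (1,1):-1/.X./.XO/.OX, (2,0):+1/.X./..O/XOX*
[.X./..O/XOX] O move#2: (0,0):-1/OX./..O/XOX*, (0,2):-1/.XO/..O/XOX, (1,0):-1/.X./O.O/XOX, (1,1):-1/.X./.OO/XOX
[OX./..O/XOX] X move#3: (0,2):+1/OXX/..O/XOX*, (1,0):+1/OX./X.O/XOX, (1,1):+1/OX./.XO/XOX
[OXX/..O/XOX] O move#4: (1,0):-1/OXX/O.O/XOX*, (1,1):-1/OXX/.OO/XOX
[OXX/O.O/XOX] X move#5: (1,1):+1/OXX/OXO/XOX*
[OXX/OXO/XOX] end (terminal -1, O#6); searched .X./..O/.OX to 5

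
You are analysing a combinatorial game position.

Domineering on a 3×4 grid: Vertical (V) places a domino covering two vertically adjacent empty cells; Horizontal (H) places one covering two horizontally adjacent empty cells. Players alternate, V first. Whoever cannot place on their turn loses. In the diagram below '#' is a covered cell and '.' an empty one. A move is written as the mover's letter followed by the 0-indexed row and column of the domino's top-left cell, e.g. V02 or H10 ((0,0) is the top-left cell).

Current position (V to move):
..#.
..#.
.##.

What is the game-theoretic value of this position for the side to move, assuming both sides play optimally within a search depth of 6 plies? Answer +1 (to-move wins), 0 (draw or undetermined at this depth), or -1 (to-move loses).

ply 1, V at ..#./..#./.##. | V00=+1→#.#./#.#./.##.*; V01=+1→.##./.##./.##.; V03=-1→..##/..##/.##.; V10=+1→..#./#.#./###.; V13=-1→..#./..##/.###
ply 2: #.#./#.#./.##. is terminal -1 (H); from ..#./..#./.##. depth 6

value(..#./..#./.##., V) = +1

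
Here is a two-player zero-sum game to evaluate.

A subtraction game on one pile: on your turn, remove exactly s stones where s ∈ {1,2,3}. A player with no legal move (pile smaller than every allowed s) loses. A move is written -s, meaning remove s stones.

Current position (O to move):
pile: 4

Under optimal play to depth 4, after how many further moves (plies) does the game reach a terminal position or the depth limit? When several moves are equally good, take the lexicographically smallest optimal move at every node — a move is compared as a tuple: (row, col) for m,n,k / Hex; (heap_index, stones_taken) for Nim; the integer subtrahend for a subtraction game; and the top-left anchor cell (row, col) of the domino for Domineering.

PV length from [4]: 2 plies

ply 1, O at 4 | -1=-1→3*; -2=-1→2; -3=-1→1
ply 2, X at 3 | -1=-1→2; -2=-1→1; -3=+1→0*
ply 3: 0 is terminal -1 (O); from 4 depth 4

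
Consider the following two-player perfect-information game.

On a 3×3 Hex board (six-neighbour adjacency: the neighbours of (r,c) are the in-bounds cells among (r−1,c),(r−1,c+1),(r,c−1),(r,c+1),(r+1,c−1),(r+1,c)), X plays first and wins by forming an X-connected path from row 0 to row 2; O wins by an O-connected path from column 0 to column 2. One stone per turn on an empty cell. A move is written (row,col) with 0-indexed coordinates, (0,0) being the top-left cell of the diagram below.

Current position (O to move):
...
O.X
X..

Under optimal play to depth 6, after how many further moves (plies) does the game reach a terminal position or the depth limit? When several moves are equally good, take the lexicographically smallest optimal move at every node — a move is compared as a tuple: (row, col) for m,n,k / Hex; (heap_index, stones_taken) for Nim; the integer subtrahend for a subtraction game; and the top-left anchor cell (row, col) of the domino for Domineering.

[.../O.X/X..] O move#1: (0,0):-1/O../O.X/X.., (0,1):-1/.O./O.X/X.., (0,2):+1/..O/O.X/X..*, (1,1):-1/.../OOX/X.., (2,1):-1/.../O.X/XO., (2,2):-1/.../O.X/X.O
[..O/O.X/X..] X move#2: (0,0):-1/X.O/O.X/X..*, (0,1):-1/.XO/O.X/X.., (1,1):-1/..O/OXX/X.., (2,1):-1/..O/O.X/XX., (2,2):-1/..O/O.X/X.X
[X.O/O.X/X..] O move#3: (0,1):+1/XOO/O.X/X..*, (1,1):+1/X.O/OOX/X.., (2,1):+1/X.O/O.X/XO., (2,2):+1/X.O/O.X/X.O
[XOO/O.X/X..] end (terminal -1, X#4); searched .../O.X/X.. to 6

PV length from [.../O.X/X..]: 3 plies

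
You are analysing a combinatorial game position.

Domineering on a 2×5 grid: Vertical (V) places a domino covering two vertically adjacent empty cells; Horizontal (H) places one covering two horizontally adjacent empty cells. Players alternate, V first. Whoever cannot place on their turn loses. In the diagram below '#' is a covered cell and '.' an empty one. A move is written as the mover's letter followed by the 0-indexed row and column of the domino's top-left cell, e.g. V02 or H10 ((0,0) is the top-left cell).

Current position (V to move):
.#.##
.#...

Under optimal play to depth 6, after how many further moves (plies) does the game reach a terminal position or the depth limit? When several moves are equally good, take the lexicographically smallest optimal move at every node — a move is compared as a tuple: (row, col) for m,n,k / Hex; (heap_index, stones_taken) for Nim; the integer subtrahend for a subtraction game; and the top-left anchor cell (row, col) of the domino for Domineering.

PV length from [.#.##/.#...]: 3 plies

ply 1, V at .#.##/.#... | V00=-1→##.##/##...; V02=+1→.####/.##..*
ply 2, H at .####/.##.. | H13=-1→.####/.####*
ply 3, V at .####/.#### | V00=+1→#####/#####*
ply 4: #####/##### is terminal -1 (H); from .#.##/.#... depth 6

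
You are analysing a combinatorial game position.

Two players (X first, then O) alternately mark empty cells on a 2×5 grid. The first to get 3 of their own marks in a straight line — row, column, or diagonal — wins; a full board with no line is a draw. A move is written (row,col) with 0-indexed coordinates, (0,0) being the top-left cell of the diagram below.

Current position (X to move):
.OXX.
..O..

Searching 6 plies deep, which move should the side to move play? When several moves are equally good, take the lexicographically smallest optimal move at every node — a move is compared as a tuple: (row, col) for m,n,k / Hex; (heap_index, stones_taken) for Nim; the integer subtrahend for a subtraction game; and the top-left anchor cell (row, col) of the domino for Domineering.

ply 1, X at .OXX./..O.. | (0,0)=+0→XOXX./..O..; (0,4)=+1→.OXXX/..O..*; (1,0)=+0→.OXX./X.O..; (1,1)=+0→.OXX./.XO..; (1,3)=+0→.OXX./..OX.; (1,4)=+0→.OXX./..O.X
ply 2: .OXXX/..O.. is terminal -1 (O); from .OXX./..O.. depth 6

X's best at [.OXX./..O..]: (0,4)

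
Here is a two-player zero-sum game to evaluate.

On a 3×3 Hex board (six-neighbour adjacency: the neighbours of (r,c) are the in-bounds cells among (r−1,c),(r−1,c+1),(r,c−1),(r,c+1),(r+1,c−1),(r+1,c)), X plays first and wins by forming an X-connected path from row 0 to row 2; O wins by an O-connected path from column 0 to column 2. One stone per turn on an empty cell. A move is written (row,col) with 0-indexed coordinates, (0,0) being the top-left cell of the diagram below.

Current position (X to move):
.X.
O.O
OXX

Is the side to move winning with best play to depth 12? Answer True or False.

X winning at [.X./O.O/OXX]: True

p1 X@[.X./O.O/OXX]: (0,0)[XX./O.O/OXX]-1 (0,2)[.XX/O.O/OXX]-1 (1,1)[.X./OXO/OXX]+1*
p2 O@[.X./OXO/OXX] terminal -1; root [.X./O.O/OXX] d12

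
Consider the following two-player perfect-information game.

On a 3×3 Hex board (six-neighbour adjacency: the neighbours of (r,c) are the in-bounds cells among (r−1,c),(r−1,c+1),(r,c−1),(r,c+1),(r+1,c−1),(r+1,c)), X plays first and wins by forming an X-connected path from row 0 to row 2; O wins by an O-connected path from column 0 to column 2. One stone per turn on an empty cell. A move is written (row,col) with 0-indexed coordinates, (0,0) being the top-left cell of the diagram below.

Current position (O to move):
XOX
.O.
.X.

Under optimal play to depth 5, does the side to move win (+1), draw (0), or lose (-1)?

ply 1, O at XOX/.O./.X. | (1,0)=-1→XOX/OO./.X.; (1,2)=+1→XOX/.OO/.X.*; (2,0)=-1→XOX/.O./OX.; (2,2)=-1→XOX/.O./.XO
ply 2, X at XOX/.OO/.X. | (1,0)=-1→XOX/XOO/.X.*; (2,0)=-1→XOX/.OO/XX.; (2,2)=-1→XOX/.OO/.XX
ply 3, O at XOX/XOO/.X. | (2,0)=+1→XOX/XOO/OX.*; (2,2)=-1→XOX/XOO/.XO
ply 4: XOX/XOO/OX. is terminal -1 (X); from XOX/.O./.X. depth 5

value(XOX/.O./.X., O) = +1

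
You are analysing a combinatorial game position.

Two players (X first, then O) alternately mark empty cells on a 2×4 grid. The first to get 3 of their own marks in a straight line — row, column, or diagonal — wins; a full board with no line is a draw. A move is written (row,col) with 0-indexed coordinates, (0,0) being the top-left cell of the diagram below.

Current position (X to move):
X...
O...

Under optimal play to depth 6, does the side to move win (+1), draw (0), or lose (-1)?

ply 1, X at X.../O... | (0,1)=+0→XX../O...*; (0,2)=+0→X.X./O...; (0,3)=+0→X..X/O...; (1,1)=+0→X.../OX..; (1,2)=+0→X.../O.X.; (1,3)=+0→X.../O..X
ply 2, O at XX../O... | (0,2)=+0→XXO./O...*; (0,3)=-1→XX.O/O...; (1,1)=-1→XX../OO..; (1,2)=-1→XX../O.O.; (1,3)=-1→XX../O..O
ply 3, X at XXO./O... | (0,3)=+0→XXOX/O...*; (1,1)=+0→XXO./OX..; (1,2)=+0→XXO./O.X.; (1,3)=+0→XXO./O..X
ply 4, O at XXOX/O... | (1,1)=+0→XXOX/OO..*; (1,2)=+0→XXOX/O.O.; (1,3)=+0→XXOX/O..O
ply 5, X at XXOX/OO.. | (1,2)=+0→XXOX/OOX.*; (1,3)=-1→XXOX/OO.X
ply 6, O at XXOX/OOX. | (1,3)=+0→XXOX/OOXO*
ply 7: XXOX/OOXO is terminal +0 (X); from X.../O... depth 6

value(X.../O..., X) = 0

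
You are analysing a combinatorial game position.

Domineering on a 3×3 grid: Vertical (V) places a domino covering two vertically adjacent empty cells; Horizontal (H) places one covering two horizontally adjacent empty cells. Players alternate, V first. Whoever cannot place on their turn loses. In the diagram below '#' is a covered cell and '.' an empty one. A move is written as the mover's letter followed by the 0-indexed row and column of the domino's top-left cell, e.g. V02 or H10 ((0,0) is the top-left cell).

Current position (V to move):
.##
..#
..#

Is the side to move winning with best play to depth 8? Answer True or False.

[.##/..#/..#] V move#1: V00:-1/###/#.#/..#, V10:+1/.##/#.#/#.#*, V11:+1/.##/.##/.##
[.##/#.#/#.#] end (terminal -1, H#2); searched .##/..#/..# to 8

V winning at [.##/..#/..#]: True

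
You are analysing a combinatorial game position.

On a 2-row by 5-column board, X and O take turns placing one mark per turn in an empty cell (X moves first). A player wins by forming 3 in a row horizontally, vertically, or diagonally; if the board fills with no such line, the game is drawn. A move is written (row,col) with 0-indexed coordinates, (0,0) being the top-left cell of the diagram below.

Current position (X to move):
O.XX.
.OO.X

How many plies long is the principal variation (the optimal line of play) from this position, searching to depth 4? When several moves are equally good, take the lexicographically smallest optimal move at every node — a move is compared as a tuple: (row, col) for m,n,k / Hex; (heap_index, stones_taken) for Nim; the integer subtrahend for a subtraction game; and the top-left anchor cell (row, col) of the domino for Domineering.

[O.XX./.OO.X] X move#1: (0,1):+1/OXXX./.OO.X*, (0,4):+1/O.XXX/.OO.X, (1,0):-1/O.XX./XOO.X, (1,3):-1/O.XX./.OOXX
[OXXX./.OO.X] end (terminal -1, O#2); searched O.XX./.OO.X to 4

PV length from [O.XX./.OO.X]: 1 ply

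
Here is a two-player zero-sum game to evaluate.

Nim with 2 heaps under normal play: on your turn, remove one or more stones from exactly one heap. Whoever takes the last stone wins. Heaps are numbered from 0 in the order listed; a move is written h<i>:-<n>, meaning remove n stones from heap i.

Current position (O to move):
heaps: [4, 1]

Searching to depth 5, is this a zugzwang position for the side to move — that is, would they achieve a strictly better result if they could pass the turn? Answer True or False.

[(4,1)] O move#1: h0:-1:-1/(3,1), h0:-2:-1/(2,1), h0:-3:+1/(1,1)*, h0:-4:-1/(0,1), h1:-1:-1/(4,0)
[(1,1)] X move#2: h0:-1:-1/(0,1)*, h1:-1:-1/(1,0)
[(0,1)] O move#3: h1:-1:+1/(0,0)*
[(0,0)] end (terminal -1, X#4); searched (4,1) to 5
if O skipped the turn, X would face:
~ [(4,1)] X move#1: h0:-1:-1/(3,1), h0:-2:-1/(2,1), h0:-3:+1/(1,1)*, h0:-4:-1/(0,1), h1:-1:-1/(4,0)
~ [(1,1)] O move#2: h0:-1:-1/(0,1)*, h1:-1:-1/(1,0)
~ [(0,1)] X move#3: h1:-1:+1/(0,0)*
~ [(0,0)] end (terminal -1, O#4); searched (4,1) to 5
compare (O): move=+1 vs pass=-1

zugzwang((4,1), O) = False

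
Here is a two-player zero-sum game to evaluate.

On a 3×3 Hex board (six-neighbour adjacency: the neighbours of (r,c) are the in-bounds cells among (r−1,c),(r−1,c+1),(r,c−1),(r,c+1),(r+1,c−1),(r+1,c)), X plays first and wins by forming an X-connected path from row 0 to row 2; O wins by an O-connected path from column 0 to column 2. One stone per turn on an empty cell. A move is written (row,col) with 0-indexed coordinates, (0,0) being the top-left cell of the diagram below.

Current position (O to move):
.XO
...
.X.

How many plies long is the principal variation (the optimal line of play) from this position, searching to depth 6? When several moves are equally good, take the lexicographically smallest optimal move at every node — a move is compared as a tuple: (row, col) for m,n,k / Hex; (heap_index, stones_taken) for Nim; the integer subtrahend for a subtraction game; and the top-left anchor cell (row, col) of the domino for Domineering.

PV length from [.XO/.../.X.]: 3 plies

[.XO/.../.X.] O move#1: (0,0):-1/OXO/.../.X., (1,0):-1/.XO/O../.X., (1,1):+1/.XO/.O./.X.*, (1,2):-1/.XO/..O/.X., (2,0):-1/.XO/.../OX., (2,2):-1/.XO/.../.XO
[.XO/.O./.X.] X move#2: (0,0):-1/XXO/.O./.X.*, (1,0):-1/.XO/XO./.X., (1,2):-1/.XO/.OX/.X., (2,0):-1/.XO/.O./XX., (2,2):-1/.XO/.O./.XX
[XXO/.O./.X.] O move#3: (1,0):+1/XXO/OO./.X.*, (1,2):+1/XXO/.OO/.X., (2,0):+1/XXO/.O./OX., (2,2):+1/XXO/.O./.XO
[XXO/OO./.X.] end (terminal -1, X#4); searched .XO/.../.X. to 6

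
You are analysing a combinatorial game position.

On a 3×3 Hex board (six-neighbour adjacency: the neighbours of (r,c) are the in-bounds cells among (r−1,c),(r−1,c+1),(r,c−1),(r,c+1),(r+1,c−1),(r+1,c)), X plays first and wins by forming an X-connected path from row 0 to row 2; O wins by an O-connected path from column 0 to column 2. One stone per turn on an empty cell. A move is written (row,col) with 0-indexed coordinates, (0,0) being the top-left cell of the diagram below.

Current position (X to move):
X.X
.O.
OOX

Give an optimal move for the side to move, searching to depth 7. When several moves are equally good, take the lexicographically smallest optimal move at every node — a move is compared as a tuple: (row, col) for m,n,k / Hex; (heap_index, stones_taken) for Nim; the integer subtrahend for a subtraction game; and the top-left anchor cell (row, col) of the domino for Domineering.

ply 1, X at X.X/.O./OOX | (0,1)=-1→XXX/.O./OOX; (1,0)=-1→X.X/XO./OOX; (1,2)=+1→X.X/.OX/OOX*
ply 2: X.X/.OX/OOX is terminal -1 (O); from X.X/.O./OOX depth 7

X's best at [X.X/.O./OOX]: (1,2)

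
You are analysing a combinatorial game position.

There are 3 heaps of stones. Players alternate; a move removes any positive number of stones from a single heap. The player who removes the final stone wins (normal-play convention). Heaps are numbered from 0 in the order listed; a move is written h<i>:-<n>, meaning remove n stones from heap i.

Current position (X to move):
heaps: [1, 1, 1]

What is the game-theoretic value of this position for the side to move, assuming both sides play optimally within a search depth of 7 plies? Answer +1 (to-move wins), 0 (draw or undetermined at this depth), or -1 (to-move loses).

value((1,1,1), X) = +1

ply 1, X at (1,1,1) | h0:-1=+1→(0,1,1)*; h1:-1=+1→(1,0,1); h2:-1=+1→(1,1,0)
ply 2, O at (0,1,1) | h1:-1=-1→(0,0,1)*; h2:-1=-1→(0,1,0)
ply 3, X at (0,0,1) | h2:-1=+1→(0,0,0)*
ply 4: (0,0,0) is terminal -1 (O); from (1,1,1) depth 7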